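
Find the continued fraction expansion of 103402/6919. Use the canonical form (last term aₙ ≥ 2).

[14; 1, 17, 15, 3, 8]

103402 = 14×6919 + 6536
6919 = 1×6536 + 383
6536 = 17×383 + 25
383 = 15×25 + 8
25 = 3×8 + 1
8 = 8×1 + 0  (stop)
So 103402/6919 = [14; 1, 17, 15, 3, 8].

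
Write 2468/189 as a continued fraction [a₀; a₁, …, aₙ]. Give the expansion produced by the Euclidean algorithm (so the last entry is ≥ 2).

[13; 17, 5, 2]

2468 = 13*189 + 11
189 = 17*11 + 2
11 = 5*2 + 1
2 = 2*1 + 0  (stop)
So 2468/189 = [13; 17, 5, 2].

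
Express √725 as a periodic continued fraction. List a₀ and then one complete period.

a₀ = ⌊√725⌋ = 26.

[26; 1, 12, 2, 12, 1, 52]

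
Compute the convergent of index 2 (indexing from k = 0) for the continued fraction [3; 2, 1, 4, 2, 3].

Using pₖ = aₖpₖ₋₁ + pₖ₋₂, qₖ = aₖqₖ₋₁ + qₖ₋₂ (with p₋₁=1, p₋₂=0, q₋₁=0, q₋₂=1):
  k=0: a=3, p=3, q=1
  k=1: a=2, p=7, q=2
  k=2: a=1, p=10, q=3

10/3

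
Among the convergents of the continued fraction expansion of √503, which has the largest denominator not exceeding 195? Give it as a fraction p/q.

3566/159

√503 = [22; 2, 2, 1, 21, 1, 2, 2, 44, …] (period length 8).
Convergents:
  p_0/q_0 = 22/1
  p_1/q_1 = 45/2
  p_2/q_2 = 112/5
  p_3/q_3 = 157/7
  p_4/q_4 = 3409/152
  p_5/q_5 = 3566/159
  p_6/q_6 = 10541/470
q_5 = 159 ≤ 195 < 470 = q_6, so the answer is 3566/159.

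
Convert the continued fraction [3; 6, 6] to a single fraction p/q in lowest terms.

117/37

Using pₖ = aₖpₖ₋₁ + pₖ₋₂ and qₖ = aₖqₖ₋₁ + qₖ₋₂:
  k=0: a=3, p=3, q=1
  k=1: a=6, p=19, q=6
  k=2: a=6, p=117, q=37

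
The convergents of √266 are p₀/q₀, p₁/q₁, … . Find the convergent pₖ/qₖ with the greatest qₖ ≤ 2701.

√266 = [16; 3, 4, 3, 32, …] (period length 4).
Convergents:
  p_0/q_0 = 16/1
  p_1/q_1 = 49/3
  p_2/q_2 = 212/13
  p_3/q_3 = 685/42
  p_4/q_4 = 22132/1357
  p_5/q_5 = 67081/4113
q_4 = 1357 ≤ 2701 < 4113 = q_5, so the answer is 22132/1357.

22132/1357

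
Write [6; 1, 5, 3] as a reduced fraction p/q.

130/19

Fold from the inside: start with 3/1.
  5 + 1/3 = 16/3
  1 + 3/16 = 19/16
  6 + 16/19 = 130/19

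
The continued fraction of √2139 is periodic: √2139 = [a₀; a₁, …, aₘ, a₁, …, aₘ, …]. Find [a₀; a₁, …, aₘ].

a₀ = ⌊√2139⌋ = 46.
With m₀=0, d₀=1 and mₖ₊₁ = dₖaₖ − mₖ, dₖ₊₁ = (n − mₖ₊₁²)/dₖ, aₖ₊₁ = ⌊(a₀+mₖ₊₁)/dₖ₊₁⌋:
  k=1: m=46, d=23, a=4
  k=2: m=46, d=1, a=92
d=1 and a=2a₀=92 at k=2, so the next step gives (m, d) = (46, 23) again — its k=1 value — and the period has length 2.

[46; 4, 92]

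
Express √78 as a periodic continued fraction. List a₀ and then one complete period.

[8; 1, 4, 1, 16]

a₀ = ⌊√78⌋ = 8.
With m₀=0, d₀=1 and mₖ₊₁ = dₖaₖ − mₖ, dₖ₊₁ = (n − mₖ₊₁²)/dₖ, aₖ₊₁ = ⌊(a₀+mₖ₊₁)/dₖ₊₁⌋:
  k=1: m=8, d=14, a=1
  k=2: m=6, d=3, a=4
  k=3: m=6, d=14, a=1
  k=4: m=8, d=1, a=16
d=1 and a=2a₀=16 at k=4, so the next step gives (m, d) = (8, 14) again — its k=1 value — and the period has length 4.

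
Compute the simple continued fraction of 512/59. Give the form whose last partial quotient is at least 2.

[8; 1, 2, 9, 2]

512 = 8×59 + 40
59 = 1×40 + 19
40 = 2×19 + 2
19 = 9×2 + 1
2 = 2×1 + 0  (stop)
So 512/59 = [8; 1, 2, 9, 2].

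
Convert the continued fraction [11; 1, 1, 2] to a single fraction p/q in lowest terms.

Fold from the inside: start with 2/1.
  1 + 1/2 = 3/2
  1 + 2/3 = 5/3
  11 + 3/5 = 58/5

58/5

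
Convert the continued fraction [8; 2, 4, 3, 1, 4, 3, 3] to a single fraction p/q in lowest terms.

16253/1924

Using pₖ = aₖpₖ₋₁ + pₖ₋₂ and qₖ = aₖqₖ₋₁ + qₖ₋₂:
  k=0: a=8, p=8, q=1
  k=1: a=2, p=17, q=2
  k=2: a=4, p=76, q=9
  k=3: a=3, p=245, q=29
  k=4: a=1, p=321, q=38
  k=5: a=4, p=1529, q=181
  k=6: a=3, p=4908, q=581
  k=7: a=3, p=16253, q=1924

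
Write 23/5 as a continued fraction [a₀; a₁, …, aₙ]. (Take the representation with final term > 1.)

23 = 4×5 + 3
5 = 1×3 + 2
3 = 1×2 + 1
2 = 2×1 + 0  (stop)
So 23/5 = [4; 1, 1, 2].

[4; 1, 1, 2]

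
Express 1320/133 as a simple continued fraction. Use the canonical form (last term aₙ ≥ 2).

[9; 1, 12, 3, 3]

1320 = 9×133 + 123
133 = 1×123 + 10
123 = 12×10 + 3
10 = 3×3 + 1
3 = 3×1 + 0  (stop)
So 1320/133 = [9; 1, 12, 3, 3].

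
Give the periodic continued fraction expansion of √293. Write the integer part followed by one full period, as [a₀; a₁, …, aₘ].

[17; 8, 1, 1, 8, 34]

a₀ = ⌊√293⌋ = 17.
With m₀=0, d₀=1 and mₖ₊₁ = dₖaₖ − mₖ, dₖ₊₁ = (n − mₖ₊₁²)/dₖ, aₖ₊₁ = ⌊(a₀+mₖ₊₁)/dₖ₊₁⌋:
  k=1: m=17, d=4, a=8
  k=2: m=15, d=17, a=1
  k=3: m=2, d=17, a=1
  k=4: m=15, d=4, a=8
  k=5: m=17, d=1, a=34
d=1 and a=2a₀=34 at k=5, so the next step gives (m, d) = (17, 4) again — its k=1 value — and the period has length 5.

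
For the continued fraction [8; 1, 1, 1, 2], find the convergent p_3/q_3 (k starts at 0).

Using pₖ = aₖpₖ₋₁ + pₖ₋₂, qₖ = aₖqₖ₋₁ + qₖ₋₂ (with p₋₁=1, p₋₂=0, q₋₁=0, q₋₂=1):
  k=0: a=8, p=8, q=1
  k=1: a=1, p=9, q=1
  k=2: a=1, p=17, q=2
  k=3: a=1, p=26, q=3

26/3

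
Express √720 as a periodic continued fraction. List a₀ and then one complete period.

a₀ = ⌊√720⌋ = 26.
With m₀=0, d₀=1 and mₖ₊₁ = dₖaₖ − mₖ, dₖ₊₁ = (n − mₖ₊₁²)/dₖ, aₖ₊₁ = ⌊(a₀+mₖ₊₁)/dₖ₊₁⌋:
  k=1: m=26, d=44, a=1
  k=2: m=18, d=9, a=4
  k=3: m=18, d=44, a=1
  k=4: m=26, d=1, a=52
d=1 and a=2a₀=52 at k=4, so the next step gives (m, d) = (26, 44) again — its k=1 value — and the period has length 4.

[26; 1, 4, 1, 52]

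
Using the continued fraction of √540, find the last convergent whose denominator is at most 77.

488/21

√540 = [23; 4, 4, 1, 10, 1, 4, 4, 46, …] (period length 8).
Convergents:
  p_0/q_0 = 23/1
  p_1/q_1 = 93/4
  p_2/q_2 = 395/17
  p_3/q_3 = 488/21
  p_4/q_4 = 5275/227
q_3 = 21 ≤ 77 < 227 = q_4, so the answer is 488/21.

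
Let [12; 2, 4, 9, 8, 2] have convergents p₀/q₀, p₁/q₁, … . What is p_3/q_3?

Using pₖ = aₖpₖ₋₁ + pₖ₋₂, qₖ = aₖqₖ₋₁ + qₖ₋₂ (with p₋₁=1, p₋₂=0, q₋₁=0, q₋₂=1):
  k=0: a=12, p=12, q=1
  k=1: a=2, p=25, q=2
  k=2: a=4, p=112, q=9
  k=3: a=9, p=1033, q=83

1033/83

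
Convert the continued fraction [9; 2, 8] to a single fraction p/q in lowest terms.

Fold from the inside: start with 8/1.
  2 + 1/8 = 17/8
  9 + 8/17 = 161/17

161/17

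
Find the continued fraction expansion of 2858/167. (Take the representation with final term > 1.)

2858 = 17*167 + 19
167 = 8*19 + 15
19 = 1*15 + 4
15 = 3*4 + 3
4 = 1*3 + 1
3 = 3*1 + 0  (stop)
So 2858/167 = [17; 8, 1, 3, 1, 3].

[17; 8, 1, 3, 1, 3]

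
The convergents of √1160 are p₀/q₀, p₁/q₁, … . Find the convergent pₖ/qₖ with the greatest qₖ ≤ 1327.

√1160 = [34; 17, 68, …] (period length 2).
Convergents:
  p_0/q_0 = 34/1
  p_1/q_1 = 579/17
  p_2/q_2 = 39406/1157
  p_3/q_3 = 670481/19686
q_2 = 1157 ≤ 1327 < 19686 = q_3, so the answer is 39406/1157.

39406/1157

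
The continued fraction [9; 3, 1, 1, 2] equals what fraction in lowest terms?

167/18

Fold from the inside: start with 2/1.
  1 + 1/2 = 3/2
  1 + 2/3 = 5/3
  3 + 3/5 = 18/5
  9 + 5/18 = 167/18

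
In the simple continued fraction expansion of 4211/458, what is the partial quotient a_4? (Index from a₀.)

5

4211 = 9·458 + 89   →  a_0 = 9
458 = 5·89 + 13   →  a_1 = 5
89 = 6·13 + 11   →  a_2 = 6
13 = 1·11 + 2   →  a_3 = 1
11 = 5·2 + 1   →  a_4 = 5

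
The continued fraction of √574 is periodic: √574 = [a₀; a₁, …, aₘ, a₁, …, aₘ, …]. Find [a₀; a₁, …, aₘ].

[23; 1, 22, 1, 46]

a₀ = ⌊√574⌋ = 23.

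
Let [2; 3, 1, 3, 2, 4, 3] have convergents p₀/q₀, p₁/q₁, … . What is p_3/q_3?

Using pₖ = aₖpₖ₋₁ + pₖ₋₂, qₖ = aₖqₖ₋₁ + qₖ₋₂ (with p₋₁=1, p₋₂=0, q₋₁=0, q₋₂=1):
  k=0: a=2, p=2, q=1
  k=1: a=3, p=7, q=3
  k=2: a=1, p=9, q=4
  k=3: a=3, p=34, q=15

34/15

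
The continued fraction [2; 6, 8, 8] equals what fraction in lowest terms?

Fold from the inside: start with 8/1.
  8 + 1/8 = 65/8
  6 + 8/65 = 398/65
  2 + 65/398 = 861/398

861/398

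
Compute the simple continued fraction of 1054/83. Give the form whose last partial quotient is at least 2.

[12; 1, 2, 3, 8]

1054 = 12×83 + 58
83 = 1×58 + 25
58 = 2×25 + 8
25 = 3×8 + 1
8 = 8×1 + 0  (stop)
So 1054/83 = [12; 1, 2, 3, 8].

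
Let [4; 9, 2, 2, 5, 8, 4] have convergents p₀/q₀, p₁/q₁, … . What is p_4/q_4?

Using pₖ = aₖpₖ₋₁ + pₖ₋₂, qₖ = aₖqₖ₋₁ + qₖ₋₂ (with p₋₁=1, p₋₂=0, q₋₁=0, q₋₂=1):
  k=0: a=4, p=4, q=1
  k=1: a=9, p=37, q=9
  k=2: a=2, p=78, q=19
  k=3: a=2, p=193, q=47
  k=4: a=5, p=1043, q=254

1043/254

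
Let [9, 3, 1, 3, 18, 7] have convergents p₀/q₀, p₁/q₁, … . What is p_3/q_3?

Using pₖ = aₖpₖ₋₁ + pₖ₋₂, qₖ = aₖqₖ₋₁ + qₖ₋₂ (with p₋₁=1, p₋₂=0, q₋₁=0, q₋₂=1):
  k=0: a=9, p=9, q=1
  k=1: a=3, p=28, q=3
  k=2: a=1, p=37, q=4
  k=3: a=3, p=139, q=15

139/15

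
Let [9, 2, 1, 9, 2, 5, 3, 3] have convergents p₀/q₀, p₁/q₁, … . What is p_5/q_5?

3121/334

Using pₖ = aₖpₖ₋₁ + pₖ₋₂, qₖ = aₖqₖ₋₁ + qₖ₋₂ (with p₋₁=1, p₋₂=0, q₋₁=0, q₋₂=1):
  k=0: a=9, p=9, q=1
  k=1: a=2, p=19, q=2
  k=2: a=1, p=28, q=3
  k=3: a=9, p=271, q=29
  k=4: a=2, p=570, q=61
  k=5: a=5, p=3121, q=334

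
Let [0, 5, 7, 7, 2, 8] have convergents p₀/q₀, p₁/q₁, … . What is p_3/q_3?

Using pₖ = aₖpₖ₋₁ + pₖ₋₂, qₖ = aₖqₖ₋₁ + qₖ₋₂ (with p₋₁=1, p₋₂=0, q₋₁=0, q₋₂=1):
  k=0: a=0, p=0, q=1
  k=1: a=5, p=1, q=5
  k=2: a=7, p=7, q=36
  k=3: a=7, p=50, q=257

50/257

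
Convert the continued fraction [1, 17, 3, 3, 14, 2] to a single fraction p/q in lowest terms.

5417/5121

Using pₖ = aₖpₖ₋₁ + pₖ₋₂ and qₖ = aₖqₖ₋₁ + qₖ₋₂:
  k=0: a=1, p=1, q=1
  k=1: a=17, p=18, q=17
  k=2: a=3, p=55, q=52
  k=3: a=3, p=183, q=173
  k=4: a=14, p=2617, q=2474
  k=5: a=2, p=5417, q=5121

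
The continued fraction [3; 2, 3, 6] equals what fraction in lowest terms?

151/44

Using pₖ = aₖpₖ₋₁ + pₖ₋₂ and qₖ = aₖqₖ₋₁ + qₖ₋₂:
  k=0: a=3, p=3, q=1
  k=1: a=2, p=7, q=2
  k=2: a=3, p=24, q=7
  k=3: a=6, p=151, q=44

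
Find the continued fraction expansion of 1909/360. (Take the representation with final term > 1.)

1909 = 5×360 + 109
360 = 3×109 + 33
109 = 3×33 + 10
33 = 3×10 + 3
10 = 3×3 + 1
3 = 3×1 + 0  (stop)
So 1909/360 = [5; 3, 3, 3, 3, 3].

[5; 3, 3, 3, 3, 3]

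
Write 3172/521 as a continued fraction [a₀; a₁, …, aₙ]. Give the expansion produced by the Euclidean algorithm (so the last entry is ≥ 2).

[6; 11, 3, 15]

3172 = 6*521 + 46
521 = 11*46 + 15
46 = 3*15 + 1
15 = 15*1 + 0  (stop)
So 3172/521 = [6; 11, 3, 15].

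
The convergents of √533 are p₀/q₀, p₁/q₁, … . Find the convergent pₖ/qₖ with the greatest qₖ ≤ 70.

√533 = [23; 11, 1, 1, 11, 46, …] (period length 5).
Convergents:
  p_0/q_0 = 23/1
  p_1/q_1 = 254/11
  p_2/q_2 = 277/12
  p_3/q_3 = 531/23
  p_4/q_4 = 6118/265
q_3 = 23 ≤ 70 < 265 = q_4, so the answer is 531/23.

531/23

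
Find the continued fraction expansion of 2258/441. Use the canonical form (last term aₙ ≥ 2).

2258 = 5×441 + 53
441 = 8×53 + 17
53 = 3×17 + 2
17 = 8×2 + 1
2 = 2×1 + 0  (stop)
So 2258/441 = [5; 8, 3, 8, 2].

[5; 8, 3, 8, 2]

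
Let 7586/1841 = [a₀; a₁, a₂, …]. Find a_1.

7586 = 4·1841 + 222   →  a_0 = 4
1841 = 8·222 + 65   →  a_1 = 8

8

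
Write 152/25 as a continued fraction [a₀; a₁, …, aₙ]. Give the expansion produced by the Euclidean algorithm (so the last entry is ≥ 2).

[6; 12, 2]

152 = 6·25 + 2
25 = 12·2 + 1
2 = 2·1 + 0  (stop)
So 152/25 = [6; 12, 2].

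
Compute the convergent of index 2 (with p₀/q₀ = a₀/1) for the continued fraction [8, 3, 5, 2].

133/16

Using pₖ = aₖpₖ₋₁ + pₖ₋₂, qₖ = aₖqₖ₋₁ + qₖ₋₂ (with p₋₁=1, p₋₂=0, q₋₁=0, q₋₂=1):
  k=0: a=8, p=8, q=1
  k=1: a=3, p=25, q=3
  k=2: a=5, p=133, q=16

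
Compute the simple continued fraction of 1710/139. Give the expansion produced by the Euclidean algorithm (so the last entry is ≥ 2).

[12; 3, 3, 4, 3]

1710 = 12*139 + 42
139 = 3*42 + 13
42 = 3*13 + 3
13 = 4*3 + 1
3 = 3*1 + 0  (stop)
So 1710/139 = [12; 3, 3, 4, 3].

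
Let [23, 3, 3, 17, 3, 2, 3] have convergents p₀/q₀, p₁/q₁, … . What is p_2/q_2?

Using pₖ = aₖpₖ₋₁ + pₖ₋₂, qₖ = aₖqₖ₋₁ + qₖ₋₂ (with p₋₁=1, p₋₂=0, q₋₁=0, q₋₂=1):
  k=0: a=23, p=23, q=1
  k=1: a=3, p=70, q=3
  k=2: a=3, p=233, q=10

233/10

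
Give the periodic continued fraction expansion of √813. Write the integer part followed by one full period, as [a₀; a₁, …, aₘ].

[28; 1, 1, 18, 1, 1, 56]

a₀ = ⌊√813⌋ = 28.
With m₀=0, d₀=1 and mₖ₊₁ = dₖaₖ − mₖ, dₖ₊₁ = (n − mₖ₊₁²)/dₖ, aₖ₊₁ = ⌊(a₀+mₖ₊₁)/dₖ₊₁⌋:
  k=1: m=28, d=29, a=1
  k=2: m=1, d=28, a=1
  k=3: m=27, d=3, a=18
  k=4: m=27, d=28, a=1
  k=5: m=1, d=29, a=1
  k=6: m=28, d=1, a=56
d=1 and a=2a₀=56 at k=6, so the next step gives (m, d) = (28, 29) again — its k=1 value — and the period has length 6.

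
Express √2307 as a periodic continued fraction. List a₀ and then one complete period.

[48; 32, 96]

a₀ = ⌊√2307⌋ = 48.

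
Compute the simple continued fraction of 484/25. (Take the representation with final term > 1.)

[19; 2, 1, 3, 2]

484 = 19·25 + 9
25 = 2·9 + 7
9 = 1·7 + 2
7 = 3·2 + 1
2 = 2·1 + 0  (stop)
So 484/25 = [19; 2, 1, 3, 2].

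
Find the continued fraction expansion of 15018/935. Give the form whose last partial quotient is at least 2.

15018 = 16*935 + 58
935 = 16*58 + 7
58 = 8*7 + 2
7 = 3*2 + 1
2 = 2*1 + 0  (stop)
So 15018/935 = [16; 16, 8, 3, 2].

[16; 16, 8, 3, 2]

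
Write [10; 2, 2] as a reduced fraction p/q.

52/5

Using pₖ = aₖpₖ₋₁ + pₖ₋₂ and qₖ = aₖqₖ₋₁ + qₖ₋₂:
  k=0: a=10, p=10, q=1
  k=1: a=2, p=21, q=2
  k=2: a=2, p=52, q=5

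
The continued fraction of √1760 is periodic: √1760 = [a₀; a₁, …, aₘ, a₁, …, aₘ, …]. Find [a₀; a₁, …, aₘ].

a₀ = ⌊√1760⌋ = 41.
With m₀=0, d₀=1 and mₖ₊₁ = dₖaₖ − mₖ, dₖ₊₁ = (n − mₖ₊₁²)/dₖ, aₖ₊₁ = ⌊(a₀+mₖ₊₁)/dₖ₊₁⌋:
  k=1: m=41, d=79, a=1
  k=2: m=38, d=4, a=19
  k=3: m=38, d=79, a=1
  k=4: m=41, d=1, a=82
d=1 and a=2a₀=82 at k=4, so the next step gives (m, d) = (41, 79) again — its k=1 value — and the period has length 4.

[41; 1, 19, 1, 82]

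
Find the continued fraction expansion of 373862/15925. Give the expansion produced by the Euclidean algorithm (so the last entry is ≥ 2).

[23; 2, 10, 9, 1, 3, 19]

373862 = 23·15925 + 7587
15925 = 2·7587 + 751
7587 = 10·751 + 77
751 = 9·77 + 58
77 = 1·58 + 19
58 = 3·19 + 1
19 = 19·1 + 0  (stop)
So 373862/15925 = [23; 2, 10, 9, 1, 3, 19].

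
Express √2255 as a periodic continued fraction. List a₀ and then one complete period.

[47; 2, 18, 2, 94]

a₀ = ⌊√2255⌋ = 47.
With m₀=0, d₀=1 and mₖ₊₁ = dₖaₖ − mₖ, dₖ₊₁ = (n − mₖ₊₁²)/dₖ, aₖ₊₁ = ⌊(a₀+mₖ₊₁)/dₖ₊₁⌋:
  k=1: m=47, d=46, a=2
  k=2: m=45, d=5, a=18
  k=3: m=45, d=46, a=2
  k=4: m=47, d=1, a=94
d=1 and a=2a₀=94 at k=4, so the next step gives (m, d) = (47, 46) again — its k=1 value — and the period has length 4.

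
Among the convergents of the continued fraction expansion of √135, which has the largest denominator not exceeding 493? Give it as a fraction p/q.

√135 = [11; 1, 1, 1, 1, 1, 1, 1, 22, …] (period length 8).
Convergents:
  p_0/q_0 = 11/1
  p_1/q_1 = 12/1
  p_2/q_2 = 23/2
  p_3/q_3 = 35/3
  p_4/q_4 = 58/5
  p_5/q_5 = 93/8
  p_6/q_6 = 151/13
  p_7/q_7 = 244/21
  p_8/q_8 = 5519/475
  p_9/q_9 = 5763/496
q_8 = 475 ≤ 493 < 496 = q_9, so the answer is 5519/475.

5519/475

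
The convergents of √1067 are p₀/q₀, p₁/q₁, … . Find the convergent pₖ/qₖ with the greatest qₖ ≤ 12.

98/3

√1067 = [32; 1, 1, 1, 64, …] (period length 4).
Convergents:
  p_0/q_0 = 32/1
  p_1/q_1 = 33/1
  p_2/q_2 = 65/2
  p_3/q_3 = 98/3
  p_4/q_4 = 6337/194
q_3 = 3 ≤ 12 < 194 = q_4, so the answer is 98/3.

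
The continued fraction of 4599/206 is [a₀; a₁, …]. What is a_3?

4599 = 22·206 + 67   →  a_0 = 22
206 = 3·67 + 5   →  a_1 = 3
67 = 13·5 + 2   →  a_2 = 13
5 = 2·2 + 1   →  a_3 = 2

2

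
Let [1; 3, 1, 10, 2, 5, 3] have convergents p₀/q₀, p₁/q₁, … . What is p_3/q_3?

54/43

Using pₖ = aₖpₖ₋₁ + pₖ₋₂, qₖ = aₖqₖ₋₁ + qₖ₋₂ (with p₋₁=1, p₋₂=0, q₋₁=0, q₋₂=1):
  k=0: a=1, p=1, q=1
  k=1: a=3, p=4, q=3
  k=2: a=1, p=5, q=4
  k=3: a=10, p=54, q=43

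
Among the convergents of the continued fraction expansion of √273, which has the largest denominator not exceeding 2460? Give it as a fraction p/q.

√273 = [16; 1, 1, 10, 1, 1, 32, …] (period length 6).
Convergents:
  p_0/q_0 = 16/1
  p_1/q_1 = 17/1
  p_2/q_2 = 33/2
  p_3/q_3 = 347/21
  p_4/q_4 = 380/23
  p_5/q_5 = 727/44
  p_6/q_6 = 23644/1431
  p_7/q_7 = 24371/1475
  p_8/q_8 = 48015/2906
q_7 = 1475 ≤ 2460 < 2906 = q_8, so the answer is 24371/1475.

24371/1475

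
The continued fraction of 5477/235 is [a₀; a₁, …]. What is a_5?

1

5477 = 23·235 + 72   →  a_0 = 23
235 = 3·72 + 19   →  a_1 = 3
72 = 3·19 + 15   →  a_2 = 3
19 = 1·15 + 4   →  a_3 = 1
15 = 3·4 + 3   →  a_4 = 3
4 = 1·3 + 1   →  a_5 = 1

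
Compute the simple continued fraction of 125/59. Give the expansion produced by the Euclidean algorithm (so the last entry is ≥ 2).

125 = 2×59 + 7
59 = 8×7 + 3
7 = 2×3 + 1
3 = 3×1 + 0  (stop)
So 125/59 = [2; 8, 2, 3].

[2; 8, 2, 3]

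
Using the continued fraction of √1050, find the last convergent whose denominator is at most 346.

√1050 = [32; 2, 2, 10, 2, 2, 64, …] (period length 6).
Convergents:
  p_0/q_0 = 32/1
  p_1/q_1 = 65/2
  p_2/q_2 = 162/5
  p_3/q_3 = 1685/52
  p_4/q_4 = 3532/109
  p_5/q_5 = 8749/270
  p_6/q_6 = 563468/17389
q_5 = 270 ≤ 346 < 17389 = q_6, so the answer is 8749/270.

8749/270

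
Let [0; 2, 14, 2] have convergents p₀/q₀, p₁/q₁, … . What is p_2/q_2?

14/29

Using pₖ = aₖpₖ₋₁ + pₖ₋₂, qₖ = aₖqₖ₋₁ + qₖ₋₂ (with p₋₁=1, p₋₂=0, q₋₁=0, q₋₂=1):
  k=0: a=0, p=0, q=1
  k=1: a=2, p=1, q=2
  k=2: a=14, p=14, q=29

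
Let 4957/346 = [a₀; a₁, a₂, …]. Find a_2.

16

4957 = 14·346 + 113   →  a_0 = 14
346 = 3·113 + 7   →  a_1 = 3
113 = 16·7 + 1   →  a_2 = 16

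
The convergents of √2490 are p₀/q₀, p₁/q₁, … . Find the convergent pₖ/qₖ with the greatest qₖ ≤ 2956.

√2490 = [49; 1, 8, 1, 98, …] (period length 4).
Convergents:
  p_0/q_0 = 49/1
  p_1/q_1 = 50/1
  p_2/q_2 = 449/9
  p_3/q_3 = 499/10
  p_4/q_4 = 49351/989
  p_5/q_5 = 49850/999
  p_6/q_6 = 448151/8981
q_5 = 999 ≤ 2956 < 8981 = q_6, so the answer is 49850/999.

49850/999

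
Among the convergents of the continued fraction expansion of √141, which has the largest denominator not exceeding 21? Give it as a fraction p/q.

√141 = [11; 1, 6, 1, 22, …] (period length 4).
Convergents:
  p_0/q_0 = 11/1
  p_1/q_1 = 12/1
  p_2/q_2 = 83/7
  p_3/q_3 = 95/8
  p_4/q_4 = 2173/183
q_3 = 8 ≤ 21 < 183 = q_4, so the answer is 95/8.

95/8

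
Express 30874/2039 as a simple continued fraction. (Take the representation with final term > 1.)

[15; 7, 18, 16]

30874 = 15*2039 + 289
2039 = 7*289 + 16
289 = 18*16 + 1
16 = 16*1 + 0  (stop)
So 30874/2039 = [15; 7, 18, 16].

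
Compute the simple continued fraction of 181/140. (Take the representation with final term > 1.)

[1; 3, 2, 2, 2, 3]

181 = 1×140 + 41
140 = 3×41 + 17
41 = 2×17 + 7
17 = 2×7 + 3
7 = 2×3 + 1
3 = 3×1 + 0  (stop)
So 181/140 = [1; 3, 2, 2, 2, 3].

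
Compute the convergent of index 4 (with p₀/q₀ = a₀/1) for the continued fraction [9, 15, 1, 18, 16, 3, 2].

Using pₖ = aₖpₖ₋₁ + pₖ₋₂, qₖ = aₖqₖ₋₁ + qₖ₋₂ (with p₋₁=1, p₋₂=0, q₋₁=0, q₋₂=1):
  k=0: a=9, p=9, q=1
  k=1: a=15, p=136, q=15
  k=2: a=1, p=145, q=16
  k=3: a=18, p=2746, q=303
  k=4: a=16, p=44081, q=4864

44081/4864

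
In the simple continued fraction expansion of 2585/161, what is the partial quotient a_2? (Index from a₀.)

2585 = 16·161 + 9   →  a_0 = 16
161 = 17·9 + 8   →  a_1 = 17
9 = 1·8 + 1   →  a_2 = 1

1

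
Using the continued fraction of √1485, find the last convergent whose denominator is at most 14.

√1485 = [38; 1, 1, 6, 1, 1, 76, …] (period length 6).
Convergents:
  p_0/q_0 = 38/1
  p_1/q_1 = 39/1
  p_2/q_2 = 77/2
  p_3/q_3 = 501/13
  p_4/q_4 = 578/15
q_3 = 13 ≤ 14 < 15 = q_4, so the answer is 501/13.

501/13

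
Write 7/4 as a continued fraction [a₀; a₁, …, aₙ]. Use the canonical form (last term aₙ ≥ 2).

7 = 1·4 + 3
4 = 1·3 + 1
3 = 3·1 + 0  (stop)
So 7/4 = [1; 1, 3].

[1; 1, 3]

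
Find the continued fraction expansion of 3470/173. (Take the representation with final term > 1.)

[20; 17, 3, 3]

3470 = 20*173 + 10
173 = 17*10 + 3
10 = 3*3 + 1
3 = 3*1 + 0  (stop)
So 3470/173 = [20; 17, 3, 3].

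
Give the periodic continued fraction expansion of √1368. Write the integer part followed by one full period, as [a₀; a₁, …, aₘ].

[36; 1, 72]

a₀ = ⌊√1368⌋ = 36.
With m₀=0, d₀=1 and mₖ₊₁ = dₖaₖ − mₖ, dₖ₊₁ = (n − mₖ₊₁²)/dₖ, aₖ₊₁ = ⌊(a₀+mₖ₊₁)/dₖ₊₁⌋:
  k=1: m=36, d=72, a=1
  k=2: m=36, d=1, a=72
d=1 and a=2a₀=72 at k=2, so the next step gives (m, d) = (36, 72) again — its k=1 value — and the period has length 2.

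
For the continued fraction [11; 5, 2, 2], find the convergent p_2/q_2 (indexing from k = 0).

Using pₖ = aₖpₖ₋₁ + pₖ₋₂, qₖ = aₖqₖ₋₁ + qₖ₋₂ (with p₋₁=1, p₋₂=0, q₋₁=0, q₋₂=1):
  k=0: a=11, p=11, q=1
  k=1: a=5, p=56, q=5
  k=2: a=2, p=123, q=11

123/11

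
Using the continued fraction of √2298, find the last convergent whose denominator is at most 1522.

72817/1519

√2298 = [47; 1, 14, 1, 94, …] (period length 4).
Convergents:
  p_0/q_0 = 47/1
  p_1/q_1 = 48/1
  p_2/q_2 = 719/15
  p_3/q_3 = 767/16
  p_4/q_4 = 72817/1519
  p_5/q_5 = 73584/1535
q_4 = 1519 ≤ 1522 < 1535 = q_5, so the answer is 72817/1519.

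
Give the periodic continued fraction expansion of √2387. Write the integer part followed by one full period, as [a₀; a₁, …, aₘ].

a₀ = ⌊√2387⌋ = 48.

[48; 1, 5, 1, 96]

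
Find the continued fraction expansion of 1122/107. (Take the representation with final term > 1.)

1122 = 10×107 + 52
107 = 2×52 + 3
52 = 17×3 + 1
3 = 3×1 + 0  (stop)
So 1122/107 = [10; 2, 17, 3].

[10; 2, 17, 3]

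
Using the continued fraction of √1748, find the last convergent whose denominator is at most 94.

3721/89

√1748 = [41; 1, 4, 4, 4, 1, 82, …] (period length 6).
Convergents:
  p_0/q_0 = 41/1
  p_1/q_1 = 42/1
  p_2/q_2 = 209/5
  p_3/q_3 = 878/21
  p_4/q_4 = 3721/89
  p_5/q_5 = 4599/110
q_4 = 89 ≤ 94 < 110 = q_5, so the answer is 3721/89.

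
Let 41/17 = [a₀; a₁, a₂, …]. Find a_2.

2

41 = 2·17 + 7   →  a_0 = 2
17 = 2·7 + 3   →  a_1 = 2
7 = 2·3 + 1   →  a_2 = 2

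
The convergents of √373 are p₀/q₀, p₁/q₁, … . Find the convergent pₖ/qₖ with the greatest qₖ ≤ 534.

5118/265

√373 = [19; 3, 5, 5, 3, 38, …] (period length 5).
Convergents:
  p_0/q_0 = 19/1
  p_1/q_1 = 58/3
  p_2/q_2 = 309/16
  p_3/q_3 = 1603/83
  p_4/q_4 = 5118/265
  p_5/q_5 = 196087/10153
q_4 = 265 ≤ 534 < 10153 = q_5, so the answer is 5118/265.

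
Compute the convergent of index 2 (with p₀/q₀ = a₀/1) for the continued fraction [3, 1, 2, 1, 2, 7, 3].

Using pₖ = aₖpₖ₋₁ + pₖ₋₂, qₖ = aₖqₖ₋₁ + qₖ₋₂ (with p₋₁=1, p₋₂=0, q₋₁=0, q₋₂=1):
  k=0: a=3, p=3, q=1
  k=1: a=1, p=4, q=1
  k=2: a=2, p=11, q=3

11/3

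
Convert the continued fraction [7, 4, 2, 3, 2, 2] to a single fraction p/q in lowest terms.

1250/173

Fold from the inside: start with 2/1.
  2 + 1/2 = 5/2
  3 + 2/5 = 17/5
  2 + 5/17 = 39/17
  4 + 17/39 = 173/39
  7 + 39/173 = 1250/173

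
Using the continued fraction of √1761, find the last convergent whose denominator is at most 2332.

97483/2323

√1761 = [41; 1, 26, 1, 82, …] (period length 4).
Convergents:
  p_0/q_0 = 41/1
  p_1/q_1 = 42/1
  p_2/q_2 = 1133/27
  p_3/q_3 = 1175/28
  p_4/q_4 = 97483/2323
  p_5/q_5 = 98658/2351
q_4 = 2323 ≤ 2332 < 2351 = q_5, so the answer is 97483/2323.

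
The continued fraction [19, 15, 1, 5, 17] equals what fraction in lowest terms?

31092/1631

Fold from the inside: start with 17/1.
  5 + 1/17 = 86/17
  1 + 17/86 = 103/86
  15 + 86/103 = 1631/103
  19 + 103/1631 = 31092/1631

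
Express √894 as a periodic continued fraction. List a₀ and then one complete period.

a₀ = ⌊√894⌋ = 29.
With m₀=0, d₀=1 and mₖ₊₁ = dₖaₖ − mₖ, dₖ₊₁ = (n − mₖ₊₁²)/dₖ, aₖ₊₁ = ⌊(a₀+mₖ₊₁)/dₖ₊₁⌋:
  k=1: m=29, d=53, a=1
  k=2: m=24, d=6, a=8
  k=3: m=24, d=53, a=1
  k=4: m=29, d=1, a=58
d=1 and a=2a₀=58 at k=4, so the next step gives (m, d) = (29, 53) again — its k=1 value — and the period has length 4.

[29; 1, 8, 1, 58]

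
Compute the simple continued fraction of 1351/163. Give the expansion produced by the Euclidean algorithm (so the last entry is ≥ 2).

1351 = 8·163 + 47
163 = 3·47 + 22
47 = 2·22 + 3
22 = 7·3 + 1
3 = 3·1 + 0  (stop)
So 1351/163 = [8; 3, 2, 7, 3].

[8; 3, 2, 7, 3]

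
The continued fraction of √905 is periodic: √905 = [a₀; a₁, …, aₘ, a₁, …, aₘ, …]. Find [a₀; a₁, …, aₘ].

[30; 12, 60]

a₀ = ⌊√905⌋ = 30.
With m₀=0, d₀=1 and mₖ₊₁ = dₖaₖ − mₖ, dₖ₊₁ = (n − mₖ₊₁²)/dₖ, aₖ₊₁ = ⌊(a₀+mₖ₊₁)/dₖ₊₁⌋:
  k=1: m=30, d=5, a=12
  k=2: m=30, d=1, a=60
d=1 and a=2a₀=60 at k=2, so the next step gives (m, d) = (30, 5) again — its k=1 value — and the period has length 2.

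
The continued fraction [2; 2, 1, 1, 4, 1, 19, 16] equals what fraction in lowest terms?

21315/8908

Fold from the inside: start with 16/1.
  19 + 1/16 = 305/16
  1 + 16/305 = 321/305
  4 + 305/321 = 1589/321
  1 + 321/1589 = 1910/1589
  1 + 1589/1910 = 3499/1910
  2 + 1910/3499 = 8908/3499
  2 + 3499/8908 = 21315/8908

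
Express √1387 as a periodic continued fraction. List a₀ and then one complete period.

[37; 4, 8, 37, 8, 4, 74]

a₀ = ⌊√1387⌋ = 37.
With m₀=0, d₀=1 and mₖ₊₁ = dₖaₖ − mₖ, dₖ₊₁ = (n − mₖ₊₁²)/dₖ, aₖ₊₁ = ⌊(a₀+mₖ₊₁)/dₖ₊₁⌋:
  k=1: m=37, d=18, a=4
  k=2: m=35, d=9, a=8
  k=3: m=37, d=2, a=37
  k=4: m=37, d=9, a=8
  k=5: m=35, d=18, a=4
  k=6: m=37, d=1, a=74
d=1 and a=2a₀=74 at k=6, so the next step gives (m, d) = (37, 18) again — its k=1 value — and the period has length 6.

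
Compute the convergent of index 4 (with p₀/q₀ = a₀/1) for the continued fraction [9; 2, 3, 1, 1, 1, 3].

151/16

Using pₖ = aₖpₖ₋₁ + pₖ₋₂, qₖ = aₖqₖ₋₁ + qₖ₋₂ (with p₋₁=1, p₋₂=0, q₋₁=0, q₋₂=1):
  k=0: a=9, p=9, q=1
  k=1: a=2, p=19, q=2
  k=2: a=3, p=66, q=7
  k=3: a=1, p=85, q=9
  k=4: a=1, p=151, q=16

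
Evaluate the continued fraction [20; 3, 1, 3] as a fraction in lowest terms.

304/15

Fold from the inside: start with 3/1.
  1 + 1/3 = 4/3
  3 + 3/4 = 15/4
  20 + 4/15 = 304/15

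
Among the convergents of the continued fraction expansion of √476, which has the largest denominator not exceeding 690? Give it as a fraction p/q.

5258/241

√476 = [21; 1, 4, 2, 10, 2, 4, 1, 42, …] (period length 8).
Convergents:
  p_0/q_0 = 21/1
  p_1/q_1 = 22/1
  p_2/q_2 = 109/5
  p_3/q_3 = 240/11
  p_4/q_4 = 2509/115
  p_5/q_5 = 5258/241
  p_6/q_6 = 23541/1079
q_5 = 241 ≤ 690 < 1079 = q_6, so the answer is 5258/241.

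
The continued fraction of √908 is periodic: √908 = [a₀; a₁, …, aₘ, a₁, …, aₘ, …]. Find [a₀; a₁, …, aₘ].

[30; 7, 1, 1, 14, 1, 1, 7, 60]

a₀ = ⌊√908⌋ = 30.
With m₀=0, d₀=1 and mₖ₊₁ = dₖaₖ − mₖ, dₖ₊₁ = (n − mₖ₊₁²)/dₖ, aₖ₊₁ = ⌊(a₀+mₖ₊₁)/dₖ₊₁⌋:
  k=1: m=30, d=8, a=7
  k=2: m=26, d=29, a=1
  k=3: m=3, d=31, a=1
  k=4: m=28, d=4, a=14
  k=5: m=28, d=31, a=1
  k=6: m=3, d=29, a=1
  k=7: m=26, d=8, a=7
  k=8: m=30, d=1, a=60
d=1 and a=2a₀=60 at k=8, so the next step gives (m, d) = (30, 8) again — its k=1 value — and the period has length 8.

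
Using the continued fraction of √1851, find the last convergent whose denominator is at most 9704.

√1851 = [43; 43, 86, …] (period length 2).
Convergents:
  p_0/q_0 = 43/1
  p_1/q_1 = 1850/43
  p_2/q_2 = 159143/3699
  p_3/q_3 = 6844999/159100
q_2 = 3699 ≤ 9704 < 159100 = q_3, so the answer is 159143/3699.

159143/3699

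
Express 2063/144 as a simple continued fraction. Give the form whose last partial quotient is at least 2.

[14; 3, 15, 1, 2]

2063 = 14*144 + 47
144 = 3*47 + 3
47 = 15*3 + 2
3 = 1*2 + 1
2 = 2*1 + 0  (stop)
So 2063/144 = [14; 3, 15, 1, 2].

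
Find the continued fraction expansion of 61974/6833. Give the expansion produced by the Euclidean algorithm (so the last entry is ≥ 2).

61974 = 9·6833 + 477
6833 = 14·477 + 155
477 = 3·155 + 12
155 = 12·12 + 11
12 = 1·11 + 1
11 = 11·1 + 0  (stop)
So 61974/6833 = [9; 14, 3, 12, 1, 11].

[9; 14, 3, 12, 1, 11]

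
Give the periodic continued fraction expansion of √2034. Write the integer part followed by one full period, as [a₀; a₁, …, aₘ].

[45; 10, 90]

a₀ = ⌊√2034⌋ = 45.
With m₀=0, d₀=1 and mₖ₊₁ = dₖaₖ − mₖ, dₖ₊₁ = (n − mₖ₊₁²)/dₖ, aₖ₊₁ = ⌊(a₀+mₖ₊₁)/dₖ₊₁⌋:
  k=1: m=45, d=9, a=10
  k=2: m=45, d=1, a=90
d=1 and a=2a₀=90 at k=2, so the next step gives (m, d) = (45, 9) again — its k=1 value — and the period has length 2.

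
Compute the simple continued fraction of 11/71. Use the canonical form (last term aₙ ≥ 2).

[0; 6, 2, 5]

11 = 0×71 + 11
71 = 6×11 + 5
11 = 2×5 + 1
5 = 5×1 + 0  (stop)
So 11/71 = [0; 6, 2, 5].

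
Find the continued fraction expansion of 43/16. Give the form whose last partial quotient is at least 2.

[2; 1, 2, 5]

43 = 2×16 + 11
16 = 1×11 + 5
11 = 2×5 + 1
5 = 5×1 + 0  (stop)
So 43/16 = [2; 1, 2, 5].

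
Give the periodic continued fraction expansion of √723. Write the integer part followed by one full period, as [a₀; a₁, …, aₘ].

a₀ = ⌊√723⌋ = 26.

[26; 1, 7, 1, 52]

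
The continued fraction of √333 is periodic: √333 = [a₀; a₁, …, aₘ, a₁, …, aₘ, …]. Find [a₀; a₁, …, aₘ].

[18; 4, 36]

a₀ = ⌊√333⌋ = 18.
With m₀=0, d₀=1 and mₖ₊₁ = dₖaₖ − mₖ, dₖ₊₁ = (n − mₖ₊₁²)/dₖ, aₖ₊₁ = ⌊(a₀+mₖ₊₁)/dₖ₊₁⌋:
  k=1: m=18, d=9, a=4
  k=2: m=18, d=1, a=36
d=1 and a=2a₀=36 at k=2, so the next step gives (m, d) = (18, 9) again — its k=1 value — and the period has length 2.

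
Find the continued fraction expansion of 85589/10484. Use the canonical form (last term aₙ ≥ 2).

85589 = 8*10484 + 1717
10484 = 6*1717 + 182
1717 = 9*182 + 79
182 = 2*79 + 24
79 = 3*24 + 7
24 = 3*7 + 3
7 = 2*3 + 1
3 = 3*1 + 0  (stop)
So 85589/10484 = [8; 6, 9, 2, 3, 3, 2, 3].

[8; 6, 9, 2, 3, 3, 2, 3]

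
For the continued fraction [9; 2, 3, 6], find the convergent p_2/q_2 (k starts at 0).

66/7

Using pₖ = aₖpₖ₋₁ + pₖ₋₂, qₖ = aₖqₖ₋₁ + qₖ₋₂ (with p₋₁=1, p₋₂=0, q₋₁=0, q₋₂=1):
  k=0: a=9, p=9, q=1
  k=1: a=2, p=19, q=2
  k=2: a=3, p=66, q=7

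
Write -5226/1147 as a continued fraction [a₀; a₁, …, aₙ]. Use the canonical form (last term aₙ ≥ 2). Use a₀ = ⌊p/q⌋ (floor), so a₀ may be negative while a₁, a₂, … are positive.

[-5; 2, 3, 1, 17, 2, 3]

-5226 = -5·1147 + 509
1147 = 2·509 + 129
509 = 3·129 + 122
129 = 1·122 + 7
122 = 17·7 + 3
7 = 2·3 + 1
3 = 3·1 + 0  (stop)
So -5226/1147 = [-5; 2, 3, 1, 17, 2, 3].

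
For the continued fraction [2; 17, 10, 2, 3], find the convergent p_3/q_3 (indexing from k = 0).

739/359

Using pₖ = aₖpₖ₋₁ + pₖ₋₂, qₖ = aₖqₖ₋₁ + qₖ₋₂ (with p₋₁=1, p₋₂=0, q₋₁=0, q₋₂=1):
  k=0: a=2, p=2, q=1
  k=1: a=17, p=35, q=17
  k=2: a=10, p=352, q=171
  k=3: a=2, p=739, q=359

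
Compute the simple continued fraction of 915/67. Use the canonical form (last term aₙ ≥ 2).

[13; 1, 1, 1, 10, 2]

915 = 13·67 + 44
67 = 1·44 + 23
44 = 1·23 + 21
23 = 1·21 + 2
21 = 10·2 + 1
2 = 2·1 + 0  (stop)
So 915/67 = [13; 1, 1, 1, 10, 2].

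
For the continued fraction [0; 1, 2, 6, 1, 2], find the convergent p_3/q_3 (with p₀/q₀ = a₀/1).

13/19

Using pₖ = aₖpₖ₋₁ + pₖ₋₂, qₖ = aₖqₖ₋₁ + qₖ₋₂ (with p₋₁=1, p₋₂=0, q₋₁=0, q₋₂=1):
  k=0: a=0, p=0, q=1
  k=1: a=1, p=1, q=1
  k=2: a=2, p=2, q=3
  k=3: a=6, p=13, q=19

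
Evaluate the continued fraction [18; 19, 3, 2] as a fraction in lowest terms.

Using pₖ = aₖpₖ₋₁ + pₖ₋₂ and qₖ = aₖqₖ₋₁ + qₖ₋₂:
  k=0: a=18, p=18, q=1
  k=1: a=19, p=343, q=19
  k=2: a=3, p=1047, q=58
  k=3: a=2, p=2437, q=135

2437/135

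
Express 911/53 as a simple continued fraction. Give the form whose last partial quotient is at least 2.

911 = 17*53 + 10
53 = 5*10 + 3
10 = 3*3 + 1
3 = 3*1 + 0  (stop)
So 911/53 = [17; 5, 3, 3].

[17; 5, 3, 3]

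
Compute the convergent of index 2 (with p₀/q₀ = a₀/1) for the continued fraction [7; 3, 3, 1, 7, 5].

Using pₖ = aₖpₖ₋₁ + pₖ₋₂, qₖ = aₖqₖ₋₁ + qₖ₋₂ (with p₋₁=1, p₋₂=0, q₋₁=0, q₋₂=1):
  k=0: a=7, p=7, q=1
  k=1: a=3, p=22, q=3
  k=2: a=3, p=73, q=10

73/10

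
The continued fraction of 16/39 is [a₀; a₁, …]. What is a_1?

2

16 = 0·39 + 16   →  a_0 = 0
39 = 2·16 + 7   →  a_1 = 2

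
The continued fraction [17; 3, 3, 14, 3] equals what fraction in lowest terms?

Fold from the inside: start with 3/1.
  14 + 1/3 = 43/3
  3 + 3/43 = 132/43
  3 + 43/132 = 439/132
  17 + 132/439 = 7595/439

7595/439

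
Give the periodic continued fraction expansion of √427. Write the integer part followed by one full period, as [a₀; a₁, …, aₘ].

a₀ = ⌊√427⌋ = 20.

[20; 1, 1, 1, 40]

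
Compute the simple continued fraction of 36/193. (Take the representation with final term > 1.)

36 = 0·193 + 36
193 = 5·36 + 13
36 = 2·13 + 10
13 = 1·10 + 3
10 = 3·3 + 1
3 = 3·1 + 0  (stop)
So 36/193 = [0; 5, 2, 1, 3, 3].

[0; 5, 2, 1, 3, 3]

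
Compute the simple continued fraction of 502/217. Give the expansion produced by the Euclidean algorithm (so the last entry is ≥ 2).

502 = 2*217 + 68
217 = 3*68 + 13
68 = 5*13 + 3
13 = 4*3 + 1
3 = 3*1 + 0  (stop)
So 502/217 = [2; 3, 5, 4, 3].

[2; 3, 5, 4, 3]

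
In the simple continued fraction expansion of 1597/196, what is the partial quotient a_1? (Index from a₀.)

1597 = 8·196 + 29   →  a_0 = 8
196 = 6·29 + 22   →  a_1 = 6

6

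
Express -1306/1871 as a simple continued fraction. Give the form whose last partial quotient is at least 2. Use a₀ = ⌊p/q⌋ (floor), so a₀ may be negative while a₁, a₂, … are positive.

-1306 = -1·1871 + 565
1871 = 3·565 + 176
565 = 3·176 + 37
176 = 4·37 + 28
37 = 1·28 + 9
28 = 3·9 + 1
9 = 9·1 + 0  (stop)
So -1306/1871 = [-1; 3, 3, 4, 1, 3, 9].

[-1; 3, 3, 4, 1, 3, 9]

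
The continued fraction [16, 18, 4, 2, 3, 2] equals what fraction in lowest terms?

Using pₖ = aₖpₖ₋₁ + pₖ₋₂ and qₖ = aₖqₖ₋₁ + qₖ₋₂:
  k=0: a=16, p=16, q=1
  k=1: a=18, p=289, q=18
  k=2: a=4, p=1172, q=73
  k=3: a=2, p=2633, q=164
  k=4: a=3, p=9071, q=565
  k=5: a=2, p=20775, q=1294

20775/1294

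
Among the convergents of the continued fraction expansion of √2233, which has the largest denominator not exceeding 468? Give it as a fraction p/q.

10207/216

√2233 = [47; 3, 1, 12, 1, 3, 94, …] (period length 6).
Convergents:
  p_0/q_0 = 47/1
  p_1/q_1 = 142/3
  p_2/q_2 = 189/4
  p_3/q_3 = 2410/51
  p_4/q_4 = 2599/55
  p_5/q_5 = 10207/216
  p_6/q_6 = 962057/20359
q_5 = 216 ≤ 468 < 20359 = q_6, so the answer is 10207/216.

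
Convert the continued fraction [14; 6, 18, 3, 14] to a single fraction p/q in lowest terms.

67582/4771

Using pₖ = aₖpₖ₋₁ + pₖ₋₂ and qₖ = aₖqₖ₋₁ + qₖ₋₂:
  k=0: a=14, p=14, q=1
  k=1: a=6, p=85, q=6
  k=2: a=18, p=1544, q=109
  k=3: a=3, p=4717, q=333
  k=4: a=14, p=67582, q=4771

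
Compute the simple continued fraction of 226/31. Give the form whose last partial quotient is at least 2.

226 = 7·31 + 9
31 = 3·9 + 4
9 = 2·4 + 1
4 = 4·1 + 0  (stop)
So 226/31 = [7; 3, 2, 4].

[7; 3, 2, 4]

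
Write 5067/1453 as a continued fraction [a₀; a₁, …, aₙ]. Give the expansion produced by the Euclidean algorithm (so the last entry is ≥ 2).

5067 = 3·1453 + 708
1453 = 2·708 + 37
708 = 19·37 + 5
37 = 7·5 + 2
5 = 2·2 + 1
2 = 2·1 + 0  (stop)
So 5067/1453 = [3; 2, 19, 7, 2, 2].

[3; 2, 19, 7, 2, 2]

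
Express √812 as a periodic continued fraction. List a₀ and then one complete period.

[28; 2, 56]

a₀ = ⌊√812⌋ = 28.
With m₀=0, d₀=1 and mₖ₊₁ = dₖaₖ − mₖ, dₖ₊₁ = (n − mₖ₊₁²)/dₖ, aₖ₊₁ = ⌊(a₀+mₖ₊₁)/dₖ₊₁⌋:
  k=1: m=28, d=28, a=2
  k=2: m=28, d=1, a=56
d=1 and a=2a₀=56 at k=2, so the next step gives (m, d) = (28, 28) again — its k=1 value — and the period has length 2.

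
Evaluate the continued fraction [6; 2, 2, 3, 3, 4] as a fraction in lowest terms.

Using pₖ = aₖpₖ₋₁ + pₖ₋₂ and qₖ = aₖqₖ₋₁ + qₖ₋₂:
  k=0: a=6, p=6, q=1
  k=1: a=2, p=13, q=2
  k=2: a=2, p=32, q=5
  k=3: a=3, p=109, q=17
  k=4: a=3, p=359, q=56
  k=5: a=4, p=1545, q=241

1545/241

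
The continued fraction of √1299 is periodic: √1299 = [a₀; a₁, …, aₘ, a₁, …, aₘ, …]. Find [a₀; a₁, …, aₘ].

[36; 24, 72]

a₀ = ⌊√1299⌋ = 36.
With m₀=0, d₀=1 and mₖ₊₁ = dₖaₖ − mₖ, dₖ₊₁ = (n − mₖ₊₁²)/dₖ, aₖ₊₁ = ⌊(a₀+mₖ₊₁)/dₖ₊₁⌋:
  k=1: m=36, d=3, a=24
  k=2: m=36, d=1, a=72
d=1 and a=2a₀=72 at k=2, so the next step gives (m, d) = (36, 3) again — its k=1 value — and the period has length 2.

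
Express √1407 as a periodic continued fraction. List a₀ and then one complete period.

a₀ = ⌊√1407⌋ = 37.
With m₀=0, d₀=1 and mₖ₊₁ = dₖaₖ − mₖ, dₖ₊₁ = (n − mₖ₊₁²)/dₖ, aₖ₊₁ = ⌊(a₀+mₖ₊₁)/dₖ₊₁⌋:
  k=1: m=37, d=38, a=1
  k=2: m=1, d=37, a=1
  k=3: m=36, d=3, a=24
  k=4: m=36, d=37, a=1
  k=5: m=1, d=38, a=1
  k=6: m=37, d=1, a=74
d=1 and a=2a₀=74 at k=6, so the next step gives (m, d) = (37, 38) again — its k=1 value — and the period has length 6.

[37; 1, 1, 24, 1, 1, 74]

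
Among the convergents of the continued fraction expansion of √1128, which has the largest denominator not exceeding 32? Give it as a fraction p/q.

974/29

√1128 = [33; 1, 1, 2, 2, 2, 1, 1, 66, …] (period length 8).
Convergents:
  p_0/q_0 = 33/1
  p_1/q_1 = 34/1
  p_2/q_2 = 67/2
  p_3/q_3 = 168/5
  p_4/q_4 = 403/12
  p_5/q_5 = 974/29
  p_6/q_6 = 1377/41
q_5 = 29 ≤ 32 < 41 = q_6, so the answer is 974/29.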